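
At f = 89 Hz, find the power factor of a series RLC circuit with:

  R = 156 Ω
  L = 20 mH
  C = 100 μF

Step 1 — Angular frequency: ω = 2π·f = 2π·89 = 559.2 rad/s.
Step 2 — Component impedances:
  R: Z = R = 156 Ω
  L: Z = jωL = j·559.2·0.02 = 0 + j11.18 Ω
  C: Z = 1/(jωC) = -j/(ω·C) = 0 - j17.88 Ω
Step 3 — Series combination: Z_total = R + L + C = 156 - j6.699 Ω = 156.1∠-2.5° Ω.
Step 4 — Power factor: PF = cos(φ) = Re(Z)/|Z| = 156/156.14 = 0.9991.
Step 5 — Type: Im(Z) = -6.699 ⇒ leading (phase φ = -2.5°).

PF = 0.9991 (leading, φ = -2.5°)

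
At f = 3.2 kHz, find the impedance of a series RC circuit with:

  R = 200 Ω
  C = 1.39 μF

Step 1 — Angular frequency: ω = 2π·f = 2π·3200 = 2.011e+04 rad/s.
Step 2 — Component impedances:
  R: Z = R = 200 Ω
  C: Z = 1/(jωC) = -j/(ω·C) = 0 - j35.78 Ω
Step 3 — Series combination: Z_total = R + C = 200 - j35.78 Ω = 203.2∠-10.1° Ω.

Z = 200 - j35.78 Ω = 203.2∠-10.1° Ω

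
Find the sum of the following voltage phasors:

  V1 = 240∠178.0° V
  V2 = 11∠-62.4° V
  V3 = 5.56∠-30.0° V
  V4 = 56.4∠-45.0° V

Step 1 — Convert each phasor to rectangular form:
  V1 = 240·(cos(178.0°) + j·sin(178.0°)) = -239.9 + j8.376 V
  V2 = 11·(cos(-62.4°) + j·sin(-62.4°)) = 5.096 - j9.748 V
  V3 = 5.56·(cos(-30.0°) + j·sin(-30.0°)) = 4.815 - j2.78 V
  V4 = 56.4·(cos(-45.0°) + j·sin(-45.0°)) = 39.88 - j39.88 V
Step 2 — Sum components: V_total = -190.1 - j44.03 V.
Step 3 — Convert to polar: |V_total| = 195.1 V, ∠V_total = -167.0°.

V_total = 195.1∠-167.0° V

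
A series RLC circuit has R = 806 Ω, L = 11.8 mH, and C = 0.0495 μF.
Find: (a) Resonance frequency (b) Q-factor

Step 1 — Resonance condition Im(Z)=0 gives ω₀ = 1/√(LC).
Step 2 — ω₀ = 1/√(0.0118·4.95e-08) = 4.138e+04 rad/s.
Step 3 — f₀ = ω₀/(2π) = 6585 Hz.
Step 4 — Series Q: Q = ω₀L/R = 4.138e+04·0.0118/806 = 0.6058.

(a) f₀ = 6585 Hz  (b) Q = 0.6058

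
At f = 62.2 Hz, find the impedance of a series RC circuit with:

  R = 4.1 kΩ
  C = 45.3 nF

Step 1 — Angular frequency: ω = 2π·f = 2π·62.2 = 390.8 rad/s.
Step 2 — Component impedances:
  R: Z = R = 4100 Ω
  C: Z = 1/(jωC) = -j/(ω·C) = 0 - j5.648e+04 Ω
Step 3 — Series combination: Z_total = R + C = 4100 - j5.648e+04 Ω = 5.663e+04∠-85.8° Ω.

Z = 4100 - j5.648e+04 Ω = 5.663e+04∠-85.8° Ω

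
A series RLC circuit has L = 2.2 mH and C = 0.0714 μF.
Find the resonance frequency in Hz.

Step 1 — Resonance condition Im(Z)=0 gives ω₀ = 1/√(LC).
Step 2 — ω₀ = 1/√(0.0022·7.14e-08) = 7.979e+04 rad/s.
Step 3 — f₀ = ω₀/(2π) = 1.27e+04 Hz.

f₀ = 1.27e+04 Hz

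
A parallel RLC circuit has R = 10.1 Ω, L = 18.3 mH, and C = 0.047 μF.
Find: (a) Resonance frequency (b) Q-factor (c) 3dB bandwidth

Step 1 — Resonance: ω₀ = 1/√(LC) = 1/√(0.0183·4.7e-08) = 3.41e+04 rad/s.
Step 2 — f₀ = ω₀/(2π) = 5427 Hz.
Step 3 — Parallel Q: Q = R/(ω₀L) = 10.1/(3.41e+04·0.0183) = 0.01619.
Step 4 — Bandwidth: Δω = ω₀/Q = 2.107e+06 rad/s; BW = Δω/(2π) = 3.353e+05 Hz.

(a) f₀ = 5427 Hz  (b) Q = 0.01619  (c) BW = 3.353e+05 Hz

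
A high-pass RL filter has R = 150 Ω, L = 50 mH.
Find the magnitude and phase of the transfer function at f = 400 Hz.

Step 1 — Angular frequency: ω = 2π·400 = 2513 rad/s.
Step 2 — Transfer function: H(jω) = jωL/(R + jωL).
Step 3 — Numerator jωL = j·125.7; denominator R + jωL = 150 + j125.7.
Step 4 — H = 0.4124 + j0.4923.
Step 5 — Magnitude: |H| = 0.6422 (-3.8 dB); phase: φ = 50.0°.

|H| = 0.6422 (-3.8 dB), φ = 50.0°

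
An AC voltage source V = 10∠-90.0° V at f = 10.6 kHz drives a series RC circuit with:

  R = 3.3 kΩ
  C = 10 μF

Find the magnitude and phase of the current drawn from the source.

Step 1 — Angular frequency: ω = 2π·f = 2π·1.06e+04 = 6.66e+04 rad/s.
Step 2 — Component impedances:
  R: Z = R = 3300 Ω
  C: Z = 1/(jωC) = -j/(ω·C) = 0 - j1.501 Ω
Step 3 — Series combination: Z_total = R + C = 3300 - j1.501 Ω = 3300∠-0.0° Ω.
Step 4 — Source phasor: V = 10∠-90.0° V = 0 - j10 V.
Step 5 — Ohm's law: I = V / Z_total = (0 - j10) / (3300 - j1.501) = 1.379e-06 - j0.00303 A.
Step 6 — Convert to polar: |I| = 0.00303 A, ∠I = -90.0°.

I = 0.00303∠-90.0° A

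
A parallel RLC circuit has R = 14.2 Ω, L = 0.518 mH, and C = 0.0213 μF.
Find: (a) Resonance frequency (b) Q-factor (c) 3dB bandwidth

Step 1 — Resonance: ω₀ = 1/√(LC) = 1/√(0.000518·2.13e-08) = 3.011e+05 rad/s.
Step 2 — f₀ = ω₀/(2π) = 4.791e+04 Hz.
Step 3 — Parallel Q: Q = R/(ω₀L) = 14.2/(3.011e+05·0.000518) = 0.09106.
Step 4 — Bandwidth: Δω = ω₀/Q = 3.306e+06 rad/s; BW = Δω/(2π) = 5.262e+05 Hz.

(a) f₀ = 4.791e+04 Hz  (b) Q = 0.09106  (c) BW = 5.262e+05 Hz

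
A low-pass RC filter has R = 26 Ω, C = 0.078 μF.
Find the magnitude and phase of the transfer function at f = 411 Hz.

Step 1 — Angular frequency: ω = 2π·411 = 2582 rad/s.
Step 2 — Transfer function: H(jω) = 1/(1 + jωRC).
Step 3 — Denominator: 1 + jωRC = 1 + j·2582·26·7.8e-08 = 1 + j0.005237.
Step 4 — H = 1 - j0.005237.
Step 5 — Magnitude: |H| = 1 (-0.0 dB); phase: φ = -0.3°.

|H| = 1 (-0.0 dB), φ = -0.3°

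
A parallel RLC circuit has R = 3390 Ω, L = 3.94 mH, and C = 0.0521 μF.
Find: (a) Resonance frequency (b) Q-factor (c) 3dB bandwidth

Step 1 — Resonance: ω₀ = 1/√(LC) = 1/√(0.00394·5.21e-08) = 6.98e+04 rad/s.
Step 2 — f₀ = ω₀/(2π) = 1.111e+04 Hz.
Step 3 — Parallel Q: Q = R/(ω₀L) = 3390/(6.98e+04·0.00394) = 12.33.
Step 4 — Bandwidth: Δω = ω₀/Q = 5662 rad/s; BW = Δω/(2π) = 901.1 Hz.

(a) f₀ = 1.111e+04 Hz  (b) Q = 12.33  (c) BW = 901.1 Hz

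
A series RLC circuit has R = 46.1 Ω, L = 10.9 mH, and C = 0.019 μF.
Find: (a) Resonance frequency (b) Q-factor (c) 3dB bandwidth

Step 1 — Resonance condition Im(Z)=0 gives ω₀ = 1/√(LC).
Step 2 — ω₀ = 1/√(0.0109·1.9e-08) = 6.949e+04 rad/s.
Step 3 — f₀ = ω₀/(2π) = 1.106e+04 Hz.
Step 4 — Series Q: Q = ω₀L/R = 6.949e+04·0.0109/46.1 = 16.43.
Step 5 — 3dB bandwidth: Δω = ω₀/Q = 4229 rad/s; BW = Δω/(2π) = 673.1 Hz.

(a) f₀ = 1.106e+04 Hz  (b) Q = 16.43  (c) BW = 673.1 Hz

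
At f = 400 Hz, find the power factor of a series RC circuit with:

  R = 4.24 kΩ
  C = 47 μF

Step 1 — Angular frequency: ω = 2π·f = 2π·400 = 2513 rad/s.
Step 2 — Component impedances:
  R: Z = R = 4240 Ω
  C: Z = 1/(jωC) = -j/(ω·C) = 0 - j8.466 Ω
Step 3 — Series combination: Z_total = R + C = 4240 - j8.466 Ω = 4240∠-0.1° Ω.
Step 4 — Power factor: PF = cos(φ) = Re(Z)/|Z| = 4240/4240 = 1.
Step 5 — Type: Im(Z) = -8.466 ⇒ leading (phase φ = -0.1°).

PF = 1 (leading, φ = -0.1°)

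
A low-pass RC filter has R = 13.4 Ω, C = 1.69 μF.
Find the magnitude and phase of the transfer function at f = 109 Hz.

Step 1 — Angular frequency: ω = 2π·109 = 684.9 rad/s.
Step 2 — Transfer function: H(jω) = 1/(1 + jωRC).
Step 3 — Denominator: 1 + jωRC = 1 + j·684.9·13.4·1.69e-06 = 1 + j0.01551.
Step 4 — H = 0.9998 - j0.01551.
Step 5 — Magnitude: |H| = 0.9999 (-0.0 dB); phase: φ = -0.9°.

|H| = 0.9999 (-0.0 dB), φ = -0.9°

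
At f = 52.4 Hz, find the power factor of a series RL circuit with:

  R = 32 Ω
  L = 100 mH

Step 1 — Angular frequency: ω = 2π·f = 2π·52.4 = 329.2 rad/s.
Step 2 — Component impedances:
  R: Z = R = 32 Ω
  L: Z = jωL = j·329.2·0.1 = 0 + j32.92 Ω
Step 3 — Series combination: Z_total = R + L = 32 + j32.92 Ω = 45.91∠45.8° Ω.
Step 4 — Power factor: PF = cos(φ) = Re(Z)/|Z| = 32/45.91 = 0.697.
Step 5 — Type: Im(Z) = 32.92 ⇒ lagging (phase φ = 45.8°).

PF = 0.697 (lagging, φ = 45.8°)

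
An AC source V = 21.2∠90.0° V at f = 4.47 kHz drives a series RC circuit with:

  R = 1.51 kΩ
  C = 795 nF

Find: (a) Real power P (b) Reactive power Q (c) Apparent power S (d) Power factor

Step 1 — Angular frequency: ω = 2π·f = 2π·4470 = 2.809e+04 rad/s.
Step 2 — Component impedances:
  R: Z = R = 1510 Ω
  C: Z = 1/(jωC) = -j/(ω·C) = 0 - j44.79 Ω
Step 3 — Series combination: Z_total = R + C = 1510 - j44.79 Ω = 1511∠-1.7° Ω.
Step 4 — Source phasor: V = 21.2∠90.0° V = 0 + j21.2 V.
Step 5 — Current: I = V / Z = -0.0004161 + j0.01403 A = 0.01403∠91.7° A.
Step 6 — Complex power: S = V·I* = 0.2974 - j0.00882 VA.
Step 7 — Real power: P = Re(S) = 0.2974 W.
Step 8 — Reactive power: Q = Im(S) = -0.00882 VAR.
Step 9 — Apparent power: |S| = 0.2975 VA.
Step 10 — Power factor: PF = P/|S| = 0.9996 (leading).

(a) P = 0.2974 W  (b) Q = -0.00882 VAR  (c) S = 0.2975 VA  (d) PF = 0.9996 (leading)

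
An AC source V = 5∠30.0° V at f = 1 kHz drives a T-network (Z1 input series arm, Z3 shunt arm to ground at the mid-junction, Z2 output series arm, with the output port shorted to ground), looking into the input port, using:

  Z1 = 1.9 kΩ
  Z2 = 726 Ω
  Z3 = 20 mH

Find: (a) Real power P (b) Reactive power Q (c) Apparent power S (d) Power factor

Step 1 — Angular frequency: ω = 2π·f = 2π·1000 = 6283 rad/s.
Step 2 — Component impedances:
  Z1: Z = R = 1900 Ω
  Z2: Z = R = 726 Ω
  Z3: Z = jωL = j·6283·0.02 = 0 + j125.7 Ω
Step 3 — With the output port shorted to ground, the output series arm Z2 runs from the junction to ground; the shunt arm Z3 also runs from the junction to ground. They appear in parallel: Z3 || Z2 = 21.12 + j122 Ω.
Step 4 — Series with input arm Z1: Z_in = Z1 + (Z3 || Z2) = 1921 + j122 Ω = 1925∠3.6° Ω.
Step 5 — Source phasor: V = 5∠30.0° V = 4.33 + j2.5 V.
Step 6 — Current: I = V / Z = 0.002327 + j0.001154 A = 0.002597∠26.4° A.
Step 7 — Complex power: S = V·I* = 0.01296 + j0.0008231 VA.
Step 8 — Real power: P = Re(S) = 0.01296 W.
Step 9 — Reactive power: Q = Im(S) = 0.0008231 VAR.
Step 10 — Apparent power: |S| = 0.01299 VA.
Step 11 — Power factor: PF = P/|S| = 0.998 (lagging).

(a) P = 0.01296 W  (b) Q = 0.0008231 VAR  (c) S = 0.01299 VA  (d) PF = 0.998 (lagging)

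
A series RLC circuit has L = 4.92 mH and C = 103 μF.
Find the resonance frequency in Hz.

Step 1 — Resonance condition Im(Z)=0 gives ω₀ = 1/√(LC).
Step 2 — ω₀ = 1/√(0.00492·0.000103) = 1405 rad/s.
Step 3 — f₀ = ω₀/(2π) = 223.6 Hz.

f₀ = 223.6 Hz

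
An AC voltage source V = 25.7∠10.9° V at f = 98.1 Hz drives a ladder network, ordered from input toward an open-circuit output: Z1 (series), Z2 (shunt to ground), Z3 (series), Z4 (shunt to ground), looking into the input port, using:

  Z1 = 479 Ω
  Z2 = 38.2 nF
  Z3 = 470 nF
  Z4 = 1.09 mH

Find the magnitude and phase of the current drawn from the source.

Step 1 — Angular frequency: ω = 2π·f = 2π·98.1 = 616.4 rad/s.
Step 2 — Component impedances:
  Z1: Z = R = 479 Ω
  Z2: Z = 1/(jωC) = -j/(ω·C) = 0 - j4.247e+04 Ω
  Z3: Z = 1/(jωC) = -j/(ω·C) = 0 - j3452 Ω
  Z4: Z = jωL = j·616.4·0.00109 = 0 + j0.6719 Ω
Step 3 — Ladder network (open output): work backward from the far end, alternating series and parallel combinations. Z_in = 479 - j3192 Ω = 3228∠-81.5° Ω.
Step 4 — Source phasor: V = 25.7∠10.9° V = 25.24 + j4.86 V.
Step 5 — Ohm's law: I = V / Z_total = (25.24 + j4.86) / (479 - j3192) = -0.0003286 + j0.007956 A.
Step 6 — Convert to polar: |I| = 0.007963 A, ∠I = 92.4°.

I = 0.007963∠92.4° A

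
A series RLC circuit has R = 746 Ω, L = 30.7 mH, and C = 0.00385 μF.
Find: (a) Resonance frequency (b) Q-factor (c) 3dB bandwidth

Step 1 — Resonance condition Im(Z)=0 gives ω₀ = 1/√(LC).
Step 2 — ω₀ = 1/√(0.0307·3.85e-09) = 9.198e+04 rad/s.
Step 3 — f₀ = ω₀/(2π) = 1.464e+04 Hz.
Step 4 — Series Q: Q = ω₀L/R = 9.198e+04·0.0307/746 = 3.785.
Step 5 — 3dB bandwidth: Δω = ω₀/Q = 2.43e+04 rad/s; BW = Δω/(2π) = 3867 Hz.

(a) f₀ = 1.464e+04 Hz  (b) Q = 3.785  (c) BW = 3867 Hz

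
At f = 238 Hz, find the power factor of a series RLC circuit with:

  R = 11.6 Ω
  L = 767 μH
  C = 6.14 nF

Step 1 — Angular frequency: ω = 2π·f = 2π·238 = 1495 rad/s.
Step 2 — Component impedances:
  R: Z = R = 11.6 Ω
  L: Z = jωL = j·1495·0.000767 = 0 + j1.147 Ω
  C: Z = 1/(jωC) = -j/(ω·C) = 0 - j1.089e+05 Ω
Step 3 — Series combination: Z_total = R + L + C = 11.6 - j1.089e+05 Ω = 1.089e+05∠-90.0° Ω.
Step 4 — Power factor: PF = cos(φ) = Re(Z)/|Z| = 11.6/1.089e+05 = 0.0001065.
Step 5 — Type: Im(Z) = -1.089e+05 ⇒ leading (phase φ = -90.0°).

PF = 0.0001065 (leading, φ = -90.0°)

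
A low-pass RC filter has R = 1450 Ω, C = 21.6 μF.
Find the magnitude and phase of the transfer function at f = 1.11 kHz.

Step 1 — Angular frequency: ω = 2π·1110 = 6974 rad/s.
Step 2 — Transfer function: H(jω) = 1/(1 + jωRC).
Step 3 — Denominator: 1 + jωRC = 1 + j·6974·1450·2.16e-05 = 1 + j218.4.
Step 4 — H = 2.096e-05 - j0.004578.
Step 5 — Magnitude: |H| = 0.004578 (-46.8 dB); phase: φ = -89.7°.

|H| = 0.004578 (-46.8 dB), φ = -89.7°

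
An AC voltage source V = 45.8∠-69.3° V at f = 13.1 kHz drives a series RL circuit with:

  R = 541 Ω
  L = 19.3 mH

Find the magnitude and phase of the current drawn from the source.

Step 1 — Angular frequency: ω = 2π·f = 2π·1.31e+04 = 8.231e+04 rad/s.
Step 2 — Component impedances:
  R: Z = R = 541 Ω
  L: Z = jωL = j·8.231e+04·0.0193 = 0 + j1589 Ω
Step 3 — Series combination: Z_total = R + L = 541 + j1589 Ω = 1678∠71.2° Ω.
Step 4 — Source phasor: V = 45.8∠-69.3° V = 16.19 - j42.84 V.
Step 5 — Ohm's law: I = V / Z_total = (16.19 - j42.84) / (541 + j1589) = -0.02106 - j0.01736 A.
Step 6 — Convert to polar: |I| = 0.02729 A, ∠I = -140.5°.

I = 0.02729∠-140.5° A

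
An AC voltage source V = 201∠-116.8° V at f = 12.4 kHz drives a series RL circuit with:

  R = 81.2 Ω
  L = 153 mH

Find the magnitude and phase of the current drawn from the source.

Step 1 — Angular frequency: ω = 2π·f = 2π·1.24e+04 = 7.791e+04 rad/s.
Step 2 — Component impedances:
  R: Z = R = 81.2 Ω
  L: Z = jωL = j·7.791e+04·0.153 = 0 + j1.192e+04 Ω
Step 3 — Series combination: Z_total = R + L = 81.2 + j1.192e+04 Ω = 1.192e+04∠89.6° Ω.
Step 4 — Source phasor: V = 201∠-116.8° V = -90.63 - j179.4 V.
Step 5 — Ohm's law: I = V / Z_total = (-90.63 - j179.4) / (81.2 + j1.192e+04) = -0.0151 + j0.0075 A.
Step 6 — Convert to polar: |I| = 0.01686 A, ∠I = 153.6°.

I = 0.01686∠153.6° A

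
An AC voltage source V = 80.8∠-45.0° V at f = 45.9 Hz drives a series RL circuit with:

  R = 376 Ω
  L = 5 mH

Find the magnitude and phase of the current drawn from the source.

Step 1 — Angular frequency: ω = 2π·f = 2π·45.9 = 288.4 rad/s.
Step 2 — Component impedances:
  R: Z = R = 376 Ω
  L: Z = jωL = j·288.4·0.005 = 0 + j1.442 Ω
Step 3 — Series combination: Z_total = R + L = 376 + j1.442 Ω = 376∠0.2° Ω.
Step 4 — Source phasor: V = 80.8∠-45.0° V = 57.13 - j57.13 V.
Step 5 — Ohm's law: I = V / Z_total = (57.13 - j57.13) / (376 + j1.442) = 0.1514 - j0.1525 A.
Step 6 — Convert to polar: |I| = 0.2149 A, ∠I = -45.2°.

I = 0.2149∠-45.2° A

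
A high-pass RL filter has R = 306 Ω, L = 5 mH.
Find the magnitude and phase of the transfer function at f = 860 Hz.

Step 1 — Angular frequency: ω = 2π·860 = 5404 rad/s.
Step 2 — Transfer function: H(jω) = jωL/(R + jωL).
Step 3 — Numerator jωL = j·27.02; denominator R + jωL = 306 + j27.02.
Step 4 — H = 0.007735 + j0.08761.
Step 5 — Magnitude: |H| = 0.08795 (-21.1 dB); phase: φ = 85.0°.

|H| = 0.08795 (-21.1 dB), φ = 85.0°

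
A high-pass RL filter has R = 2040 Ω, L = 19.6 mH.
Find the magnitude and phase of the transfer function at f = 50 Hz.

Step 1 — Angular frequency: ω = 2π·50 = 314.2 rad/s.
Step 2 — Transfer function: H(jω) = jωL/(R + jωL).
Step 3 — Numerator jωL = j·6.158; denominator R + jωL = 2040 + j6.158.
Step 4 — H = 9.111e-06 + j0.003018.
Step 5 — Magnitude: |H| = 0.003018 (-50.4 dB); phase: φ = 89.8°.

|H| = 0.003018 (-50.4 dB), φ = 89.8°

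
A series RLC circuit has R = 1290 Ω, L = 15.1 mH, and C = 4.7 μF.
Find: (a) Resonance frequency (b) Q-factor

Step 1 — Resonance condition Im(Z)=0 gives ω₀ = 1/√(LC).
Step 2 — ω₀ = 1/√(0.0151·4.7e-06) = 3754 rad/s.
Step 3 — f₀ = ω₀/(2π) = 597.4 Hz.
Step 4 — Series Q: Q = ω₀L/R = 3754·0.0151/1290 = 0.04394.

(a) f₀ = 597.4 Hz  (b) Q = 0.04394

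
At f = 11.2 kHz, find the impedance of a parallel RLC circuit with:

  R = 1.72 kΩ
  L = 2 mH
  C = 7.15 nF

Step 1 — Angular frequency: ω = 2π·f = 2π·1.12e+04 = 7.037e+04 rad/s.
Step 2 — Component impedances:
  R: Z = R = 1720 Ω
  L: Z = jωL = j·7.037e+04·0.002 = 0 + j140.7 Ω
  C: Z = 1/(jωC) = -j/(ω·C) = 0 - j1987 Ω
Step 3 — Parallel combination: 1/Z_total = 1/R + 1/L + 1/C; Z_total = 13.24 + j150.3 Ω = 150.9∠85.0° Ω.

Z = 13.24 + j150.3 Ω = 150.9∠85.0° Ω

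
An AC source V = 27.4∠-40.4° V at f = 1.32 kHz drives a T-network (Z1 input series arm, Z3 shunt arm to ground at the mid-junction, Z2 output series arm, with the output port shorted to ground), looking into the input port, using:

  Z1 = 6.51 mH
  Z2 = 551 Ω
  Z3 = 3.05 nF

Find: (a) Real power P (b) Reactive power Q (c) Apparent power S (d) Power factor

Step 1 — Angular frequency: ω = 2π·f = 2π·1320 = 8294 rad/s.
Step 2 — Component impedances:
  Z1: Z = jωL = j·8294·0.00651 = 0 + j53.99 Ω
  Z2: Z = R = 551 Ω
  Z3: Z = 1/(jωC) = -j/(ω·C) = 0 - j3.953e+04 Ω
Step 3 — With the output port shorted to ground, the output series arm Z2 runs from the junction to ground; the shunt arm Z3 also runs from the junction to ground. They appear in parallel: Z3 || Z2 = 550.9 - j7.678 Ω.
Step 4 — Series with input arm Z1: Z_in = Z1 + (Z3 || Z2) = 550.9 + j46.31 Ω = 552.8∠4.8° Ω.
Step 5 — Source phasor: V = 27.4∠-40.4° V = 20.87 - j17.76 V.
Step 6 — Current: I = V / Z = 0.03492 - j0.03517 A = 0.04956∠-45.2° A.
Step 7 — Complex power: S = V·I* = 1.353 + j0.1138 VA.
Step 8 — Real power: P = Re(S) = 1.353 W.
Step 9 — Reactive power: Q = Im(S) = 0.1138 VAR.
Step 10 — Apparent power: |S| = 1.358 VA.
Step 11 — Power factor: PF = P/|S| = 0.9965 (lagging).

(a) P = 1.353 W  (b) Q = 0.1138 VAR  (c) S = 1.358 VA  (d) PF = 0.9965 (lagging)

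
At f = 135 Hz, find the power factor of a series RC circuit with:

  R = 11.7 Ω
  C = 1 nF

Step 1 — Angular frequency: ω = 2π·f = 2π·135 = 848.2 rad/s.
Step 2 — Component impedances:
  R: Z = R = 11.7 Ω
  C: Z = 1/(jωC) = -j/(ω·C) = 0 - j1.179e+06 Ω
Step 3 — Series combination: Z_total = R + C = 11.7 - j1.179e+06 Ω = 1.179e+06∠-90.0° Ω.
Step 4 — Power factor: PF = cos(φ) = Re(Z)/|Z| = 11.7/1.179e+06 = 9.924e-06.
Step 5 — Type: Im(Z) = -1.179e+06 ⇒ leading (phase φ = -90.0°).

PF = 9.924e-06 (leading, φ = -90.0°)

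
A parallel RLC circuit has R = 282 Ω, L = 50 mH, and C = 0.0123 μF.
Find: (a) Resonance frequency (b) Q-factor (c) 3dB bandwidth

Step 1 — Resonance: ω₀ = 1/√(LC) = 1/√(0.05·1.23e-08) = 4.032e+04 rad/s.
Step 2 — f₀ = ω₀/(2π) = 6418 Hz.
Step 3 — Parallel Q: Q = R/(ω₀L) = 282/(4.032e+04·0.05) = 0.1399.
Step 4 — Bandwidth: Δω = ω₀/Q = 2.883e+05 rad/s; BW = Δω/(2π) = 4.588e+04 Hz.

(a) f₀ = 6418 Hz  (b) Q = 0.1399  (c) BW = 4.588e+04 Hz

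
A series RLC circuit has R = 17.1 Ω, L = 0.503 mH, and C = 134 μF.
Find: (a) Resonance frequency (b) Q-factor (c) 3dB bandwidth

Step 1 — Resonance: ω₀ = 1/√(LC) = 1/√(0.000503·0.000134) = 3852 rad/s.
Step 2 — f₀ = ω₀/(2π) = 613 Hz.
Step 3 — Series Q: Q = ω₀L/R = 3852·0.000503/17.1 = 0.1133.
Step 4 — Bandwidth: Δω = ω₀/Q = 3.4e+04 rad/s; BW = Δω/(2π) = 5411 Hz.

(a) f₀ = 613 Hz  (b) Q = 0.1133  (c) BW = 5411 Hz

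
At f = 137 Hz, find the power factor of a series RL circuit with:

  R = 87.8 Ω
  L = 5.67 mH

Step 1 — Angular frequency: ω = 2π·f = 2π·137 = 860.8 rad/s.
Step 2 — Component impedances:
  R: Z = R = 87.8 Ω
  L: Z = jωL = j·860.8·0.00567 = 0 + j4.881 Ω
Step 3 — Series combination: Z_total = R + L = 87.8 + j4.881 Ω = 87.94∠3.2° Ω.
Step 4 — Power factor: PF = cos(φ) = Re(Z)/|Z| = 87.8/87.936 = 0.9985.
Step 5 — Type: Im(Z) = 4.881 ⇒ lagging (phase φ = 3.2°).

PF = 0.9985 (lagging, φ = 3.2°)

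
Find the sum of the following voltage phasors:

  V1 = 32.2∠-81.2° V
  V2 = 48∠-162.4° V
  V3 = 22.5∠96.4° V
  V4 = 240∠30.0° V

Step 1 — Convert each phasor to rectangular form:
  V1 = 32.2·(cos(-81.2°) + j·sin(-81.2°)) = 4.926 - j31.82 V
  V2 = 48·(cos(-162.4°) + j·sin(-162.4°)) = -45.75 - j14.51 V
  V3 = 22.5·(cos(96.4°) + j·sin(96.4°)) = -2.508 + j22.36 V
  V4 = 240·(cos(30.0°) + j·sin(30.0°)) = 207.8 + j120 V
Step 2 — Sum components: V_total = 164.5 + j96.03 V.
Step 3 — Convert to polar: |V_total| = 190.5 V, ∠V_total = 30.3°.

V_total = 190.5∠30.3° V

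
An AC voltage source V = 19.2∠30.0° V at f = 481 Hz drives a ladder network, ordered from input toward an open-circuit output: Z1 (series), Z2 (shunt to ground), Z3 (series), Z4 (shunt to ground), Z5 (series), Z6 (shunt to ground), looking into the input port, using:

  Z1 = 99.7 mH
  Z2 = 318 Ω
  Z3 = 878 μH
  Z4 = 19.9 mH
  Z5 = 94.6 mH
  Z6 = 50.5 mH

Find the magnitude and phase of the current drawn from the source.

Step 1 — Angular frequency: ω = 2π·f = 2π·481 = 3022 rad/s.
Step 2 — Component impedances:
  Z1: Z = jωL = j·3022·0.0997 = 0 + j301.3 Ω
  Z2: Z = R = 318 Ω
  Z3: Z = jωL = j·3022·0.000878 = 0 + j2.654 Ω
  Z4: Z = jωL = j·3022·0.0199 = 0 + j60.14 Ω
  Z5: Z = jωL = j·3022·0.0946 = 0 + j285.9 Ω
  Z6: Z = jωL = j·3022·0.0505 = 0 + j152.6 Ω
Step 3 — Ladder network (open output): work backward from the far end, alternating series and parallel combinations. Z_in = 9.414 + j355.2 Ω = 355.3∠88.5° Ω.
Step 4 — Source phasor: V = 19.2∠30.0° V = 16.63 + j9.6 V.
Step 5 — Ohm's law: I = V / Z_total = (16.63 + j9.6) / (9.414 + j355.2) = 0.02825 - j0.04606 A.
Step 6 — Convert to polar: |I| = 0.05403 A, ∠I = -58.5°.

I = 0.05403∠-58.5° A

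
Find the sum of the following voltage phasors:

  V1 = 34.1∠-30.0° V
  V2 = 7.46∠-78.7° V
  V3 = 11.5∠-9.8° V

Step 1 — Convert each phasor to rectangular form:
  V1 = 34.1·(cos(-30.0°) + j·sin(-30.0°)) = 29.53 - j17.05 V
  V2 = 7.46·(cos(-78.7°) + j·sin(-78.7°)) = 1.462 - j7.315 V
  V3 = 11.5·(cos(-9.8°) + j·sin(-9.8°)) = 11.33 - j1.957 V
Step 2 — Sum components: V_total = 42.33 - j26.32 V.
Step 3 — Convert to polar: |V_total| = 49.84 V, ∠V_total = -31.9°.

V_total = 49.84∠-31.9° V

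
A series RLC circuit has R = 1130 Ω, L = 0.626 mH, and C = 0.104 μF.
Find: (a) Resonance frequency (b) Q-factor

Step 1 — Resonance condition Im(Z)=0 gives ω₀ = 1/√(LC).
Step 2 — ω₀ = 1/√(0.000626·1.04e-07) = 1.239e+05 rad/s.
Step 3 — f₀ = ω₀/(2π) = 1.972e+04 Hz.
Step 4 — Series Q: Q = ω₀L/R = 1.239e+05·0.000626/1130 = 0.06866.

(a) f₀ = 1.972e+04 Hz  (b) Q = 0.06866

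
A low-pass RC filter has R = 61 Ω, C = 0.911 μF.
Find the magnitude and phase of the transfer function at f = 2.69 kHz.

Step 1 — Angular frequency: ω = 2π·2690 = 1.69e+04 rad/s.
Step 2 — Transfer function: H(jω) = 1/(1 + jωRC).
Step 3 — Denominator: 1 + jωRC = 1 + j·1.69e+04·61·9.11e-07 = 1 + j0.9392.
Step 4 — H = 0.5313 - j0.499.
Step 5 — Magnitude: |H| = 0.7289 (-2.7 dB); phase: φ = -43.2°.

|H| = 0.7289 (-2.7 dB), φ = -43.2°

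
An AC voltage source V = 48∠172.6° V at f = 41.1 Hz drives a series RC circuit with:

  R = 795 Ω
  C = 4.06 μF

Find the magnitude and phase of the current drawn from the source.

Step 1 — Angular frequency: ω = 2π·f = 2π·41.1 = 258.2 rad/s.
Step 2 — Component impedances:
  R: Z = R = 795 Ω
  C: Z = 1/(jωC) = -j/(ω·C) = 0 - j953.8 Ω
Step 3 — Series combination: Z_total = R + C = 795 - j953.8 Ω = 1242∠-50.2° Ω.
Step 4 — Source phasor: V = 48∠172.6° V = -47.6 + j6.182 V.
Step 5 — Ohm's law: I = V / Z_total = (-47.6 + j6.182) / (795 - j953.8) = -0.02837 - j0.02626 A.
Step 6 — Convert to polar: |I| = 0.03866 A, ∠I = -137.2°.

I = 0.03866∠-137.2° A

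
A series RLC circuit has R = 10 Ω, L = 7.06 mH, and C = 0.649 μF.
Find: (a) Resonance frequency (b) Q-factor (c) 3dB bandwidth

Step 1 — Resonance: ω₀ = 1/√(LC) = 1/√(0.00706·6.49e-07) = 1.477e+04 rad/s.
Step 2 — f₀ = ω₀/(2π) = 2351 Hz.
Step 3 — Series Q: Q = ω₀L/R = 1.477e+04·0.00706/10 = 10.43.
Step 4 — Bandwidth: Δω = ω₀/Q = 1416 rad/s; BW = Δω/(2π) = 225.4 Hz.

(a) f₀ = 2351 Hz  (b) Q = 10.43  (c) BW = 225.4 Hz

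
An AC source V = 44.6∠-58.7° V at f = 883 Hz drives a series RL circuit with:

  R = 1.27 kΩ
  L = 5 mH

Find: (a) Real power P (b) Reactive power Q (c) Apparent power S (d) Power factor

Step 1 — Angular frequency: ω = 2π·f = 2π·883 = 5548 rad/s.
Step 2 — Component impedances:
  R: Z = R = 1270 Ω
  L: Z = jωL = j·5548·0.005 = 0 + j27.74 Ω
Step 3 — Series combination: Z_total = R + L = 1270 + j27.74 Ω = 1270∠1.3° Ω.
Step 4 — Source phasor: V = 44.6∠-58.7° V = 23.17 - j38.11 V.
Step 5 — Current: I = V / Z = 0.01758 - j0.03039 A = 0.03511∠-60.0° A.
Step 6 — Complex power: S = V·I* = 1.566 + j0.0342 VA.
Step 7 — Real power: P = Re(S) = 1.566 W.
Step 8 — Reactive power: Q = Im(S) = 0.0342 VAR.
Step 9 — Apparent power: |S| = 1.566 VA.
Step 10 — Power factor: PF = P/|S| = 0.9998 (lagging).

(a) P = 1.566 W  (b) Q = 0.0342 VAR  (c) S = 1.566 VA  (d) PF = 0.9998 (lagging)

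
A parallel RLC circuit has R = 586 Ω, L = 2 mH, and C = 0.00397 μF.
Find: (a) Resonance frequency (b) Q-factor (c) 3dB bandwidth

Step 1 — Resonance: ω₀ = 1/√(LC) = 1/√(0.002·3.97e-09) = 3.549e+05 rad/s.
Step 2 — f₀ = ω₀/(2π) = 5.648e+04 Hz.
Step 3 — Parallel Q: Q = R/(ω₀L) = 586/(3.549e+05·0.002) = 0.8256.
Step 4 — Bandwidth: Δω = ω₀/Q = 4.298e+05 rad/s; BW = Δω/(2π) = 6.841e+04 Hz.

(a) f₀ = 5.648e+04 Hz  (b) Q = 0.8256  (c) BW = 6.841e+04 Hz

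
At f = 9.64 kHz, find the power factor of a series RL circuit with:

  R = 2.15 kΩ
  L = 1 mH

Step 1 — Angular frequency: ω = 2π·f = 2π·9640 = 6.057e+04 rad/s.
Step 2 — Component impedances:
  R: Z = R = 2150 Ω
  L: Z = jωL = j·6.057e+04·0.001 = 0 + j60.57 Ω
Step 3 — Series combination: Z_total = R + L = 2150 + j60.57 Ω = 2151∠1.6° Ω.
Step 4 — Power factor: PF = cos(φ) = Re(Z)/|Z| = 2150/2150.9 = 0.9996.
Step 5 — Type: Im(Z) = 60.57 ⇒ lagging (phase φ = 1.6°).

PF = 0.9996 (lagging, φ = 1.6°)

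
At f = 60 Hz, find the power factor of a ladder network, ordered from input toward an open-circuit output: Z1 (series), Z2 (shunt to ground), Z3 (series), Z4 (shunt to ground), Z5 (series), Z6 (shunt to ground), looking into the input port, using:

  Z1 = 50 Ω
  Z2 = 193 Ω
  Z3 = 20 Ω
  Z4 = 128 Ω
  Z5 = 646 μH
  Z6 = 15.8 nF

Step 1 — Angular frequency: ω = 2π·f = 2π·60 = 377 rad/s.
Step 2 — Component impedances:
  Z1: Z = R = 50 Ω
  Z2: Z = R = 193 Ω
  Z3: Z = R = 20 Ω
  Z4: Z = R = 128 Ω
  Z5: Z = jωL = j·377·0.000646 = 0 + j0.2435 Ω
  Z6: Z = 1/(jωC) = -j/(ω·C) = 0 - j1.679e+05 Ω
Step 3 — Ladder network (open output): work backward from the far end, alternating series and parallel combinations. Z_in = 133.8 - j0.03126 Ω = 133.8∠-0.0° Ω.
Step 4 — Power factor: PF = cos(φ) = Re(Z)/|Z| = 133.8/133.8 = 1.
Step 5 — Type: Im(Z) = -0.03126 ⇒ leading (phase φ = -0.0°).

PF = 1 (leading, φ = -0.0°)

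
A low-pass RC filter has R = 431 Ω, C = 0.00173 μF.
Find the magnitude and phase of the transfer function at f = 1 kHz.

Step 1 — Angular frequency: ω = 2π·1000 = 6283 rad/s.
Step 2 — Transfer function: H(jω) = 1/(1 + jωRC).
Step 3 — Denominator: 1 + jωRC = 1 + j·6283·431·1.73e-09 = 1 + j0.004685.
Step 4 — H = 1 - j0.004685.
Step 5 — Magnitude: |H| = 1 (-0.0 dB); phase: φ = -0.3°.

|H| = 1 (-0.0 dB), φ = -0.3°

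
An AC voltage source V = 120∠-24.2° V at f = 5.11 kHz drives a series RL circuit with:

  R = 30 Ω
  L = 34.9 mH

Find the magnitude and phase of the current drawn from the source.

Step 1 — Angular frequency: ω = 2π·f = 2π·5110 = 3.211e+04 rad/s.
Step 2 — Component impedances:
  R: Z = R = 30 Ω
  L: Z = jωL = j·3.211e+04·0.0349 = 0 + j1121 Ω
Step 3 — Series combination: Z_total = R + L = 30 + j1121 Ω = 1121∠88.5° Ω.
Step 4 — Source phasor: V = 120∠-24.2° V = 109.5 - j49.19 V.
Step 5 — Ohm's law: I = V / Z_total = (109.5 - j49.19) / (30 + j1121) = -0.04125 - j0.09878 A.
Step 6 — Convert to polar: |I| = 0.1071 A, ∠I = -112.7°.

I = 0.1071∠-112.7° A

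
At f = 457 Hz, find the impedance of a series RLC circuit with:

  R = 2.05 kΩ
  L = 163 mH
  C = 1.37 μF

Step 1 — Angular frequency: ω = 2π·f = 2π·457 = 2871 rad/s.
Step 2 — Component impedances:
  R: Z = R = 2050 Ω
  L: Z = jωL = j·2871·0.163 = 0 + j468 Ω
  C: Z = 1/(jωC) = -j/(ω·C) = 0 - j254.2 Ω
Step 3 — Series combination: Z_total = R + L + C = 2050 + j213.8 Ω = 2061∠6.0° Ω.

Z = 2050 + j213.8 Ω = 2061∠6.0° Ω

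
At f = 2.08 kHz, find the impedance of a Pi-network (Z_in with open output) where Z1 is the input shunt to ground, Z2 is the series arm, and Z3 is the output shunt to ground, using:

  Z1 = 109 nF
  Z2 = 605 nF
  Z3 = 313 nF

Step 1 — Angular frequency: ω = 2π·f = 2π·2080 = 1.307e+04 rad/s.
Step 2 — Component impedances:
  Z1: Z = 1/(jωC) = -j/(ω·C) = 0 - j702 Ω
  Z2: Z = 1/(jωC) = -j/(ω·C) = 0 - j126.5 Ω
  Z3: Z = 1/(jωC) = -j/(ω·C) = 0 - j244.5 Ω
Step 3 — With open output, the series arm Z2 and the output shunt Z3 appear in series to ground: Z2 + Z3 = 0 - j370.9 Ω.
Step 4 — Parallel with input shunt Z1: Z_in = Z1 || (Z2 + Z3) = 0 - j242.7 Ω = 242.7∠-90.0° Ω.

Z = 0 - j242.7 Ω = 242.7∠-90.0° Ω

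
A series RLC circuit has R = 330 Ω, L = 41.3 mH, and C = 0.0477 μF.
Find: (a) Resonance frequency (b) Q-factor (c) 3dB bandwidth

Step 1 — Resonance condition Im(Z)=0 gives ω₀ = 1/√(LC).
Step 2 — ω₀ = 1/√(0.0413·4.77e-08) = 2.253e+04 rad/s.
Step 3 — f₀ = ω₀/(2π) = 3586 Hz.
Step 4 — Series Q: Q = ω₀L/R = 2.253e+04·0.0413/330 = 2.82.
Step 5 — 3dB bandwidth: Δω = ω₀/Q = 7990 rad/s; BW = Δω/(2π) = 1272 Hz.

(a) f₀ = 3586 Hz  (b) Q = 2.82  (c) BW = 1272 Hz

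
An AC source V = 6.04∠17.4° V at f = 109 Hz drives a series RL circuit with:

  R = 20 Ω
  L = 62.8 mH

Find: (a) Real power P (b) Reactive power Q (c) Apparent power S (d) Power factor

Step 1 — Angular frequency: ω = 2π·f = 2π·109 = 684.9 rad/s.
Step 2 — Component impedances:
  R: Z = R = 20 Ω
  L: Z = jωL = j·684.9·0.0628 = 0 + j43.01 Ω
Step 3 — Series combination: Z_total = R + L = 20 + j43.01 Ω = 47.43∠65.1° Ω.
Step 4 — Source phasor: V = 6.04∠17.4° V = 5.764 + j1.806 V.
Step 5 — Current: I = V / Z = 0.08576 - j0.09413 A = 0.1273∠-47.7° A.
Step 6 — Complex power: S = V·I* = 0.3243 + j0.6974 VA.
Step 7 — Real power: P = Re(S) = 0.3243 W.
Step 8 — Reactive power: Q = Im(S) = 0.6974 VAR.
Step 9 — Apparent power: |S| = 0.7691 VA.
Step 10 — Power factor: PF = P/|S| = 0.4217 (lagging).

(a) P = 0.3243 W  (b) Q = 0.6974 VAR  (c) S = 0.7691 VA  (d) PF = 0.4217 (lagging)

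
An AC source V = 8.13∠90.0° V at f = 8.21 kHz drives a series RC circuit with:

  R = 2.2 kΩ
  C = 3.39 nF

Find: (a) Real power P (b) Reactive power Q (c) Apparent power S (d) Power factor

Step 1 — Angular frequency: ω = 2π·f = 2π·8210 = 5.158e+04 rad/s.
Step 2 — Component impedances:
  R: Z = R = 2200 Ω
  C: Z = 1/(jωC) = -j/(ω·C) = 0 - j5718 Ω
Step 3 — Series combination: Z_total = R + C = 2200 - j5718 Ω = 6127∠-69.0° Ω.
Step 4 — Source phasor: V = 8.13∠90.0° V = 0 + j8.13 V.
Step 5 — Current: I = V / Z = -0.001238 + j0.0004764 A = 0.001327∠159.0° A.
Step 6 — Complex power: S = V·I* = 0.003874 - j0.01007 VA.
Step 7 — Real power: P = Re(S) = 0.003874 W.
Step 8 — Reactive power: Q = Im(S) = -0.01007 VAR.
Step 9 — Apparent power: |S| = 0.01079 VA.
Step 10 — Power factor: PF = P/|S| = 0.3591 (leading).

(a) P = 0.003874 W  (b) Q = -0.01007 VAR  (c) S = 0.01079 VA  (d) PF = 0.3591 (leading)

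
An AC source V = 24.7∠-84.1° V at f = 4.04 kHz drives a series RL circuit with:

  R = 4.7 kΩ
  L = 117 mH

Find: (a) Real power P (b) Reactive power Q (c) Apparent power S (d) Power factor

Step 1 — Angular frequency: ω = 2π·f = 2π·4040 = 2.538e+04 rad/s.
Step 2 — Component impedances:
  R: Z = R = 4700 Ω
  L: Z = jωL = j·2.538e+04·0.117 = 0 + j2970 Ω
Step 3 — Series combination: Z_total = R + L = 4700 + j2970 Ω = 5560∠32.3° Ω.
Step 4 — Source phasor: V = 24.7∠-84.1° V = 2.539 - j24.57 V.
Step 5 — Current: I = V / Z = -0.001975 - j0.00398 A = 0.004443∠-116.4° A.
Step 6 — Complex power: S = V·I* = 0.09277 + j0.05862 VA.
Step 7 — Real power: P = Re(S) = 0.09277 W.
Step 8 — Reactive power: Q = Im(S) = 0.05862 VAR.
Step 9 — Apparent power: |S| = 0.1097 VA.
Step 10 — Power factor: PF = P/|S| = 0.8454 (lagging).

(a) P = 0.09277 W  (b) Q = 0.05862 VAR  (c) S = 0.1097 VA  (d) PF = 0.8454 (lagging)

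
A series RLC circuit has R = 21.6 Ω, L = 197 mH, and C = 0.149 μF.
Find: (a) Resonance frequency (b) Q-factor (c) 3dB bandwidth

Step 1 — Resonance: ω₀ = 1/√(LC) = 1/√(0.197·1.49e-07) = 5837 rad/s.
Step 2 — f₀ = ω₀/(2π) = 929 Hz.
Step 3 — Series Q: Q = ω₀L/R = 5837·0.197/21.6 = 53.23.
Step 4 — Bandwidth: Δω = ω₀/Q = 109.6 rad/s; BW = Δω/(2π) = 17.45 Hz.

(a) f₀ = 929 Hz  (b) Q = 53.23  (c) BW = 17.45 Hz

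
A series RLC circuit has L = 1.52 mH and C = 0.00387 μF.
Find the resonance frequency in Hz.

Step 1 — Resonance condition Im(Z)=0 gives ω₀ = 1/√(LC).
Step 2 — ω₀ = 1/√(0.00152·3.87e-09) = 4.123e+05 rad/s.
Step 3 — f₀ = ω₀/(2π) = 6.562e+04 Hz.

f₀ = 6.562e+04 Hz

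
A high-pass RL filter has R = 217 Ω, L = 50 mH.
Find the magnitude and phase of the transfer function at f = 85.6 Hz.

Step 1 — Angular frequency: ω = 2π·85.6 = 537.8 rad/s.
Step 2 — Transfer function: H(jω) = jωL/(R + jωL).
Step 3 — Numerator jωL = j·26.89; denominator R + jωL = 217 + j26.89.
Step 4 — H = 0.01513 + j0.1221.
Step 5 — Magnitude: |H| = 0.123 (-18.2 dB); phase: φ = 82.9°.

|H| = 0.123 (-18.2 dB), φ = 82.9°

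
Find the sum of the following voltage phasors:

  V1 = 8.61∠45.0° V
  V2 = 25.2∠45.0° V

Step 1 — Convert each phasor to rectangular form:
  V1 = 8.61·(cos(45.0°) + j·sin(45.0°)) = 6.088 + j6.088 V
  V2 = 25.2·(cos(45.0°) + j·sin(45.0°)) = 17.82 + j17.82 V
Step 2 — Sum components: V_total = 23.91 + j23.91 V.
Step 3 — Convert to polar: |V_total| = 33.81 V, ∠V_total = 45.0°.

V_total = 33.81∠45.0° V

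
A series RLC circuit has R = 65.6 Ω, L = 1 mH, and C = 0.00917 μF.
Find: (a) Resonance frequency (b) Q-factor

Step 1 — Resonance condition Im(Z)=0 gives ω₀ = 1/√(LC).
Step 2 — ω₀ = 1/√(0.001·9.17e-09) = 3.302e+05 rad/s.
Step 3 — f₀ = ω₀/(2π) = 5.256e+04 Hz.
Step 4 — Series Q: Q = ω₀L/R = 3.302e+05·0.001/65.6 = 5.034.

(a) f₀ = 5.256e+04 Hz  (b) Q = 5.034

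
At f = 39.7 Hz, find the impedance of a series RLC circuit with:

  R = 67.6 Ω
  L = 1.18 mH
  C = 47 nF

Step 1 — Angular frequency: ω = 2π·f = 2π·39.7 = 249.4 rad/s.
Step 2 — Component impedances:
  R: Z = R = 67.6 Ω
  L: Z = jωL = j·249.4·0.00118 = 0 + j0.2943 Ω
  C: Z = 1/(jωC) = -j/(ω·C) = 0 - j8.53e+04 Ω
Step 3 — Series combination: Z_total = R + L + C = 67.6 - j8.53e+04 Ω = 8.53e+04∠-90.0° Ω.

Z = 67.6 - j8.53e+04 Ω = 8.53e+04∠-90.0° Ω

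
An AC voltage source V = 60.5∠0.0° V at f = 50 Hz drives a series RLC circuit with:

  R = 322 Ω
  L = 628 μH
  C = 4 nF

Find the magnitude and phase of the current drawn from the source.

Step 1 — Angular frequency: ω = 2π·f = 2π·50 = 314.2 rad/s.
Step 2 — Component impedances:
  R: Z = R = 322 Ω
  L: Z = jωL = j·314.2·0.000628 = 0 + j0.1973 Ω
  C: Z = 1/(jωC) = -j/(ω·C) = 0 - j7.958e+05 Ω
Step 3 — Series combination: Z_total = R + L + C = 322 - j7.958e+05 Ω = 7.958e+05∠-90.0° Ω.
Step 4 — Source phasor: V = 60.5∠0.0° V = 60.5 V.
Step 5 — Ohm's law: I = V / Z_total = (60.5) / (322 - j7.958e+05) = 3.076e-08 + j7.603e-05 A.
Step 6 — Convert to polar: |I| = 7.603e-05 A, ∠I = 90.0°.

I = 7.603e-05∠90.0° A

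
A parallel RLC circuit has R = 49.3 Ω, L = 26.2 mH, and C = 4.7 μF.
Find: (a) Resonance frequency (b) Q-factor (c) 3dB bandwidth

Step 1 — Resonance: ω₀ = 1/√(LC) = 1/√(0.0262·4.7e-06) = 2850 rad/s.
Step 2 — f₀ = ω₀/(2π) = 453.5 Hz.
Step 3 — Parallel Q: Q = R/(ω₀L) = 49.3/(2850·0.0262) = 0.6603.
Step 4 — Bandwidth: Δω = ω₀/Q = 4316 rad/s; BW = Δω/(2π) = 686.9 Hz.

(a) f₀ = 453.5 Hz  (b) Q = 0.6603  (c) BW = 686.9 Hz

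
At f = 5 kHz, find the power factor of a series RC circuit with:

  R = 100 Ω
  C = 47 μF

Step 1 — Angular frequency: ω = 2π·f = 2π·5000 = 3.142e+04 rad/s.
Step 2 — Component impedances:
  R: Z = R = 100 Ω
  C: Z = 1/(jωC) = -j/(ω·C) = 0 - j0.6773 Ω
Step 3 — Series combination: Z_total = R + C = 100 - j0.6773 Ω = 100∠-0.4° Ω.
Step 4 — Power factor: PF = cos(φ) = Re(Z)/|Z| = 100/100 = 1.
Step 5 — Type: Im(Z) = -0.6773 ⇒ leading (phase φ = -0.4°).

PF = 1 (leading, φ = -0.4°)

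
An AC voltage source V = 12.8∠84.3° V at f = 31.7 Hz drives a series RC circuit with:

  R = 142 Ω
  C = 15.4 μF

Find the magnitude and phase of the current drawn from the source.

Step 1 — Angular frequency: ω = 2π·f = 2π·31.7 = 199.2 rad/s.
Step 2 — Component impedances:
  R: Z = R = 142 Ω
  C: Z = 1/(jωC) = -j/(ω·C) = 0 - j326 Ω
Step 3 — Series combination: Z_total = R + C = 142 - j326 Ω = 355.6∠-66.5° Ω.
Step 4 — Source phasor: V = 12.8∠84.3° V = 1.271 + j12.74 V.
Step 5 — Ohm's law: I = V / Z_total = (1.271 + j12.74) / (142 - j326) = -0.03141 + j0.01758 A.
Step 6 — Convert to polar: |I| = 0.036 A, ∠I = 150.8°.

I = 0.036∠150.8° A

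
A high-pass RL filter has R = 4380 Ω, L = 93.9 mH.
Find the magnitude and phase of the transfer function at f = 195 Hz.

Step 1 — Angular frequency: ω = 2π·195 = 1225 rad/s.
Step 2 — Transfer function: H(jω) = jωL/(R + jωL).
Step 3 — Numerator jωL = j·115; denominator R + jωL = 4380 + j115.
Step 4 — H = 0.0006895 + j0.02625.
Step 5 — Magnitude: |H| = 0.02626 (-31.6 dB); phase: φ = 88.5°.

|H| = 0.02626 (-31.6 dB), φ = 88.5°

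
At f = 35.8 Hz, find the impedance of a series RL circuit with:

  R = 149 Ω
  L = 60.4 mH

Step 1 — Angular frequency: ω = 2π·f = 2π·35.8 = 224.9 rad/s.
Step 2 — Component impedances:
  R: Z = R = 149 Ω
  L: Z = jωL = j·224.9·0.0604 = 0 + j13.59 Ω
Step 3 — Series combination: Z_total = R + L = 149 + j13.59 Ω = 149.6∠5.2° Ω.

Z = 149 + j13.59 Ω = 149.6∠5.2° Ω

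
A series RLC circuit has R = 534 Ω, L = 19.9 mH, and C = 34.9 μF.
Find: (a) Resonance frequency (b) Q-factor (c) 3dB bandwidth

Step 1 — Resonance: ω₀ = 1/√(LC) = 1/√(0.0199·3.49e-05) = 1200 rad/s.
Step 2 — f₀ = ω₀/(2π) = 191 Hz.
Step 3 — Series Q: Q = ω₀L/R = 1200·0.0199/534 = 0.04472.
Step 4 — Bandwidth: Δω = ω₀/Q = 2.683e+04 rad/s; BW = Δω/(2π) = 4271 Hz.

(a) f₀ = 191 Hz  (b) Q = 0.04472  (c) BW = 4271 Hz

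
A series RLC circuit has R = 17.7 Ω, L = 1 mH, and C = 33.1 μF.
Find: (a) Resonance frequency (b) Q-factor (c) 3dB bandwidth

Step 1 — Resonance: ω₀ = 1/√(LC) = 1/√(0.001·3.31e-05) = 5496 rad/s.
Step 2 — f₀ = ω₀/(2π) = 874.8 Hz.
Step 3 — Series Q: Q = ω₀L/R = 5496·0.001/17.7 = 0.3105.
Step 4 — Bandwidth: Δω = ω₀/Q = 1.77e+04 rad/s; BW = Δω/(2π) = 2817 Hz.

(a) f₀ = 874.8 Hz  (b) Q = 0.3105  (c) BW = 2817 Hz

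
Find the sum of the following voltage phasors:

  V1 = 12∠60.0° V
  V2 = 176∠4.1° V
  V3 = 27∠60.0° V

Step 1 — Convert each phasor to rectangular form:
  V1 = 12·(cos(60.0°) + j·sin(60.0°)) = 6 + j10.39 V
  V2 = 176·(cos(4.1°) + j·sin(4.1°)) = 175.5 + j12.58 V
  V3 = 27·(cos(60.0°) + j·sin(60.0°)) = 13.5 + j23.38 V
Step 2 — Sum components: V_total = 195 + j46.36 V.
Step 3 — Convert to polar: |V_total| = 200.5 V, ∠V_total = 13.4°.

V_total = 200.5∠13.4° V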